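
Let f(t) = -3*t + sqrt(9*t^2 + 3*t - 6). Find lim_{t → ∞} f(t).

1/2

This has the form ∞ − ∞. Multiply and divide by the conjugate √(9*t^2 + 3*t - 6) + 3t.
That gives (3t - 6) / (√(9*t^2 + 3*t - 6) + 3t).
Divide numerator and denominator by t: the limit is 3/(2·3) = 1/2.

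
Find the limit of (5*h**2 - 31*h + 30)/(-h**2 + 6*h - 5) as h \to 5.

-19/4

Direct substitution gives 0/0, so factor. Both numerator and denominator have (h - 5) as a factor.
After cancelling, the expression reduces to (5*h - 6)/(1 - h).
Substituting h = 5 gives -19/4.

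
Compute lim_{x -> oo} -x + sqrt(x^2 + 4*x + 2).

This has the form ∞ − ∞. Multiply and divide by the conjugate √(x^2 + 4*x + 2) + x.
That gives (4x + 2) / (√(x^2 + 4*x + 2) + x).
Divide numerator and denominator by x: the limit is 4/(2·1) = 2.

2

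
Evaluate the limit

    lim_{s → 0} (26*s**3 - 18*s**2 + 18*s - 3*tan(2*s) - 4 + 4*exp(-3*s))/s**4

27/2

Substitution gives 0/0 (the numerator vanishes to order 4).
Expand each term to order s^4: the coefficient of s^4 in -3·tan(2s) is 0 and in 4·e^(-3s) is 27/2.
Lower-order terms cancel with the polynomial part, so the numerator is (27/2)·s^4 + o(s^4), and the limit is (27/2)/(1) = 27/2.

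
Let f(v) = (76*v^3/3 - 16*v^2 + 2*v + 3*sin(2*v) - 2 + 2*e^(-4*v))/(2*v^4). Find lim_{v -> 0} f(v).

32/3

Substitution gives 0/0; apply L'Hôpital's rule 4 times.
After differentiating numerator and denominator 4 times the quotient is (48*sin(2*v) + 512*e^(-4*v))/(48); at v = 0 this is 32/3.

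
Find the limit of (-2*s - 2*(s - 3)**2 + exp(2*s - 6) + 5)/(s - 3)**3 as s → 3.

Direct substitution gives 0/0.
Apply L'Hôpital: lim (-4*s + 2*e^(2*s - 6) + 10)/(3*(s - 3)^2), still 0/0.
Apply L'Hôpital: lim (4*e^(2*s - 6) - 4)/(6*s - 18), still 0/0.
After 3 applications of L'Hôpital's rule the quotient is (8*e^(2*s - 6))/(6); substituting s = 3 gives 4/3.

4/3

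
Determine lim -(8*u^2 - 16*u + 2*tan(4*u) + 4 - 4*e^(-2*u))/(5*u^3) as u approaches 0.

Substitution gives 0/0; apply L'Hôpital's rule 3 times.
After differentiating numerator and denominator 3 times the quotient is (32*(8*(3*tan(4*u)^2 + 1)*e^(2*u)/cos(4*u)^2 + 1)*e^(-2*u))/(-30); at u = 0 this is -48/5.

-48/5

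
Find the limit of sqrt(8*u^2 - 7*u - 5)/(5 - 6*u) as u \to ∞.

For large |u|, √(8*u^2 - 7*u - 5) ≈ √8·|u| and the denominator ≈ -6u.
Since u → +∞, |u| = u, giving √8/(-6) = -√(2)/3.

-√(2)/3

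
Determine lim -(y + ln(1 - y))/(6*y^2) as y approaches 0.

Direct substitution gives 0/0.
Apply L'Hôpital: lim (1 - 1/(1 - y))/(-12*y), still 0/0.
After 2 applications of L'Hôpital's rule the quotient is (-1/(1 - y)^2)/(-12); substituting y = 0 gives 1/12.

1/12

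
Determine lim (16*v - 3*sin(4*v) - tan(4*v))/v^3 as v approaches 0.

Substitution gives 0/0; apply L'Hôpital's rule 3 times.
After differentiating numerator and denominator 3 times the quotient is (192*cos(4*v) - 384*tan(4*v)^4 - 512*tan(4*v)^2 - 128)/(6); at v = 0 this is 32/3.

32/3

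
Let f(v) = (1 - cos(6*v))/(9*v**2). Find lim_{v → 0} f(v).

2

Substitution gives 0/0.
Use (1 − cos u)/u² → 1/2 with u = 6v: the limit is 6²/(2·9) = 2.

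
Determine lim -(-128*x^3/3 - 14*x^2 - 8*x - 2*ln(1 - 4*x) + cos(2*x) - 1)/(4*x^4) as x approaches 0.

-193/6

Substitution gives 0/0; apply L'Hôpital's rule 4 times.
After differentiating numerator and denominator 4 times the quotient is (16*cos(2*x) + 3072/(4*x - 1)^4)/(-96); at x = 0 this is -193/6.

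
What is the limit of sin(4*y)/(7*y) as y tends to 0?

Substitution gives 0/0.
Write it as (4/7)·sin(4y)/(4y); since sin(u)/u → 1, the limit is 4/7.

4/7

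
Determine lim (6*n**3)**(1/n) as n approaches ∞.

1

Base → ∞ and exponent → 0: an ∞^0 form.
Take logs: (1/n)·ln(6·n^3) = (ln 6 + 3·ln n)/n → 0.
So the limit is e^0 = 1.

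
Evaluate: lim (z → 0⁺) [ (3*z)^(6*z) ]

Base → 0⁺ and exponent → 0⁺: a 0^0 form.
Take logs: 6z·ln(3z). This is 0·(−∞); rewriting as ln(3z)/(1/(6z)) and applying L'Hôpital gives 0.
Hence the limit is e^0 = 1.

1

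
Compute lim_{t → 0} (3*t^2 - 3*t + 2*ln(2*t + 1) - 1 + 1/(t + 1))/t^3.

Substitution gives 0/0; apply L'Hôpital's rule 3 times.
After differentiating numerator and denominator 3 times the quotient is (32/(2*t + 1)^3 - 6/(t + 1)^4)/(6); at t = 0 this is 13/3.

13/3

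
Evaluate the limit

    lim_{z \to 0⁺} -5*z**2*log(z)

0

This is a 0·(−∞) form. Rewrite as -5·ln(z) / z^(−2) and apply L'Hôpital:
the derivative quotient is -5·(1/z) / (−2·z^(−3)) = (5/2)·z^2 → 0.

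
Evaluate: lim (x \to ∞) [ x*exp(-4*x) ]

0

Write as x^1/e^{4x}, an ∞/∞ form.
Exponential growth dominates any polynomial, so repeated L'Hôpital (or the standard result) gives 0.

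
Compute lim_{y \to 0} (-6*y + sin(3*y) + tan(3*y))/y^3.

Substitution gives 0/0 (the numerator vanishes to order 3).
Expand each term to order y^3: the coefficient of y^3 in sin(3y) is -9/2 and in tan(3y) is 9.
Lower-order terms cancel with the polynomial part, so the numerator is (9/2)·y^3 + o(y^3), and the limit is (9/2)/(1) = 9/2.

9/2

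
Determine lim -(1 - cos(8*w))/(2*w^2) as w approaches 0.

-16

Substitution gives 0/0.
Use (1 − cos u)/u² → 1/2 with u = 8w: the limit is 8²/(2·(-2)) = -16.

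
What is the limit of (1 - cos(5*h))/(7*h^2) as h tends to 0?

Substitution gives 0/0.
Use (1 − cos u)/u² → 1/2 with u = 5h: the limit is 5²/(2·7) = 25/14.

25/14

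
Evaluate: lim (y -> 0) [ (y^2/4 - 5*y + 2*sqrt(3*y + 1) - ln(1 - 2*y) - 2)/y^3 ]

145/24

Substitution gives 0/0; apply L'Hôpital's rule 3 times.
After differentiating numerator and denominator 3 times the quotient is (81/(4*(3*y + 1)^(5/2)) - 16/(2*y - 1)^3)/(6); at y = 0 this is 145/24.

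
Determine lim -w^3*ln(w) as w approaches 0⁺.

0

This is a 0·(−∞) form. Rewrite as -1·ln(w) / w^(−3) and apply L'Hôpital:
the derivative quotient is -1·(1/w) / (−3·w^(−4)) = (1/3)·w^3 → 0.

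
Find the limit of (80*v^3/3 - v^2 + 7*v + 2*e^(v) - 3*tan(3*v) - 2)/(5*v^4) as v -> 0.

Substitution gives 0/0; apply L'Hôpital's rule 4 times.
After differentiating numerator and denominator 4 times the quotient is (2*e^(v) - 5832*tan(3*v)^5 - 9720*tan(3*v)^3 - 3888*tan(3*v))/(120); at v = 0 this is 1/60.

1/60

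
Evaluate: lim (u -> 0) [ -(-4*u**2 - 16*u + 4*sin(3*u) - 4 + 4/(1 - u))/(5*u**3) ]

Substitution gives 0/0; apply L'Hôpital's rule 3 times.
After differentiating numerator and denominator 3 times the quotient is (-108*cos(3*u) + 24/(u - 1)^4)/(-30); at u = 0 this is 14/5.

14/5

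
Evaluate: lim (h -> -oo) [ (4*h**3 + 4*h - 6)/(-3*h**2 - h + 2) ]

The numerator has higher degree (3 > 2); the quotient behaves like (4/(-3))·h^1 for large |h|.
As h → −∞ this diverges to ∞.

∞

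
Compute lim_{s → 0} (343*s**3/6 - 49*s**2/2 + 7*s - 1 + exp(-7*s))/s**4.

2401/24

Direct substitution gives 0/0.
Apply L'Hôpital: lim (343*s^2/2 - 49*s + 7 - 7*e^(-7*s))/(4*s^3), still 0/0.
Apply L'Hôpital: lim (343*s - 49 + 49*e^(-7*s))/(12*s^2), still 0/0.
Apply L'Hôpital: lim (343 - 343*e^(-7*s))/(24*s), still 0/0.
After 4 applications of L'Hôpital's rule the quotient is (2401*e^(-7*s))/(24); substituting s = 0 gives 2401/24.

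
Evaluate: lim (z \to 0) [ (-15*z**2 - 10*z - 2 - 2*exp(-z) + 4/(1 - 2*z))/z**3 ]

Substitution gives 0/0; apply L'Hôpital's rule 3 times.
After differentiating numerator and denominator 3 times the quotient is (2*e^(-z) + 192/(2*z - 1)^4)/(6); at z = 0 this is 97/3.

97/3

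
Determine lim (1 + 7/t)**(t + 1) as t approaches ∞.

The base → 1 and the exponent → ∞: a 1^∞ form.
Take logarithms: (t + 1)·ln(1 + 7/t). Since ln(1+u) ~ u for small u, this behaves like (t)·(7/t) → 7.
So the limit is e^(7).

e^(7)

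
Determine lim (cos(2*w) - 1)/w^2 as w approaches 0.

Direct substitution gives 0/0.
Apply L'Hôpital: lim (-2*sin(2*w))/(2*w), still 0/0.
After 2 applications of L'Hôpital's rule the quotient is (-4*cos(2*w))/(2); substituting w = 0 gives -2.

-2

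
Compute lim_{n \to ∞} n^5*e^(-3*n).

Write as n^5/e^{3n}, an ∞/∞ form.
Exponential growth dominates any polynomial, so repeated L'Hôpital (or the standard result) gives 0.

0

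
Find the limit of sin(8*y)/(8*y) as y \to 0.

Substitution gives 0/0.
Write it as (8/8)·sin(8y)/(8y); since sin(u)/u → 1, the limit is 1.

1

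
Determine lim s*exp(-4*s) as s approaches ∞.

0

Write as s^1/e^{4s}, an ∞/∞ form.
Exponential growth dominates any polynomial, so repeated L'Hôpital (or the standard result) gives 0.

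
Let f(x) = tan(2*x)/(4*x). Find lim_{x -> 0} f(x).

1/2

Substitution gives 0/0.
Since tan(u)/u → 1 as u → 0, tan(2x)/(2x) → 1 and the limit is 2/4 = 1/2.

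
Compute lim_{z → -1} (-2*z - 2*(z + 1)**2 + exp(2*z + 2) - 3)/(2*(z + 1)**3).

Direct substitution gives 0/0.
Apply L'Hôpital: lim (-4*z + 2*e^(2*z + 2) - 6)/(6*(z + 1)^2), still 0/0.
Apply L'Hôpital: lim (4*e^(2*z + 2) - 4)/(12*z + 12), still 0/0.
After 3 applications of L'Hôpital's rule the quotient is (8*e^(2*z + 2))/(12); substituting z = -1 gives 2/3.

2/3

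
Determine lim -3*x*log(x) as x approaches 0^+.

0

This is a 0·(−∞) form. Rewrite as -3·ln(x) / x^(−1) and apply L'Hôpital:
the derivative quotient is -3·(1/x) / (−1·x^(−2)) = (3/1)·x^1 → 0.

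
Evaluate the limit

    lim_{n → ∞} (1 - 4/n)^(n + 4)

Write it as [(1 - 4/n)^n]^(1) · (1 - 4/n)^(4). The bracketed term tends to e^(-4) and the second factor to 1, so the limit is e^(-4).

e^(-4)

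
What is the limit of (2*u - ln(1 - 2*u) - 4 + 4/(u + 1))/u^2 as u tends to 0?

Substitution gives 0/0; apply L'Hôpital's rule 2 times.
After differentiating numerator and denominator 2 times the quotient is (4/(2*u - 1)^2 + 8/(u + 1)^3)/(2); at u = 0 this is 6.

6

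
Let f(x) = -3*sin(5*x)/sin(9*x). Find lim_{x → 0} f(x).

-5/3

Substitution gives 0/0.
Divide numerator and denominator by x: sin(5x)/x → 5 and sin(9x)/x → 9, so the limit is -3·5/9 = -5/3.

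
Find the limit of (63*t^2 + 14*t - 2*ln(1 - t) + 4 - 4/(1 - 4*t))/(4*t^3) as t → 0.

Substitution gives 0/0 (the numerator vanishes to order 3).
Expand each term to order t^3: the coefficient of t^3 in -2·ln(1 - t) is 2/3 and in -4·1/(1 - 4t) is -256.
Lower-order terms cancel with the polynomial part, so the numerator is (-766/3)·t^3 + o(t^3), and the limit is (-766/3)/(4) = -383/6.

-383/6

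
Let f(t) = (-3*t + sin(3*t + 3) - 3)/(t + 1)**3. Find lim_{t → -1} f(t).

Direct substitution gives 0/0.
Apply L'Hôpital: lim (3*cos(3*t + 3) - 3)/(3*(t + 1)^2), still 0/0.
Apply L'Hôpital: lim (-9*sin(3*t + 3))/(6*t + 6), still 0/0.
After 3 applications of L'Hôpital's rule the quotient is (-27*cos(3*t + 3))/(6); substituting t = -1 gives -9/2.

-9/2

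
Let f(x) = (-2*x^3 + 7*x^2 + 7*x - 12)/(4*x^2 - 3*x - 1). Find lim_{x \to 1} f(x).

3

Direct substitution gives 0/0, so factor. Both numerator and denominator have (x - 1) as a factor.
After cancelling, the expression reduces to (-2*x^2 + 5*x + 12)/(4*x + 1).
Substituting x = 1 gives 3.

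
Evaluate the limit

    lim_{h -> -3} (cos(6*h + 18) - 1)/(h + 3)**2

Direct substitution gives 0/0.
Apply L'Hôpital: lim (-6*sin(6*h + 18))/(2*h + 6), still 0/0.
After 2 applications of L'Hôpital's rule the quotient is (-36*cos(6*h + 18))/(2); substituting h = -3 gives -18.

-18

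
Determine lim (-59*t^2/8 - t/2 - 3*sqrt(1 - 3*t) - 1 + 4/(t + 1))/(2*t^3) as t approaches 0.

Substitution gives 0/0 (the numerator vanishes to order 3).
Expand each term to order t^3: the coefficient of t^3 in -3·√(1 - 3t) is 81/16 and in 4·1/(1 + t) is -4.
Lower-order terms cancel with the polynomial part, so the numerator is (17/16)·t^3 + o(t^3), and the limit is (17/16)/(2) = 17/32.

17/32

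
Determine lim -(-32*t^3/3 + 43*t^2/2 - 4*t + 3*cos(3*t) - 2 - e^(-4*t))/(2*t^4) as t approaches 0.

13/48

Substitution gives 0/0; apply L'Hôpital's rule 4 times.
After differentiating numerator and denominator 4 times the quotient is (243*cos(3*t) - 256*e^(-4*t))/(-48); at t = 0 this is 13/48.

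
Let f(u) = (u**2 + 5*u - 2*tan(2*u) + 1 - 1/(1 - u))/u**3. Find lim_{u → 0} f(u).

Substitution gives 0/0; apply L'Hôpital's rule 3 times.
After differentiating numerator and denominator 3 times the quotient is (-64*tan(2*u)^2/cos(2*u)^2 - 32/cos(2*u)^4 - 6/(u - 1)^4)/(6); at u = 0 this is -19/3.

-19/3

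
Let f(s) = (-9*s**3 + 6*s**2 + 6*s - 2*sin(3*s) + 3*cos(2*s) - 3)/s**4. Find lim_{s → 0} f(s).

Substitution gives 0/0; apply L'Hôpital's rule 4 times.
After differentiating numerator and denominator 4 times the quotient is (-162*sin(3*s) + 48*cos(2*s))/(24); at s = 0 this is 2.

2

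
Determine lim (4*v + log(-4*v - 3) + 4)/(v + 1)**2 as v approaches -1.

-8

Direct substitution gives 0/0.
Apply L'Hôpital: lim (4 - 4/(-4*v - 3))/(2*v + 2), still 0/0.
After 2 applications of L'Hôpital's rule the quotient is (-16/(-4*v - 3)^2)/(2); substituting v = -1 gives -8.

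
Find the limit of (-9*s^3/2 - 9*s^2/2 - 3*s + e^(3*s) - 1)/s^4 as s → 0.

Direct substitution gives 0/0.
Apply L'Hôpital: lim (-27*s^2/2 - 9*s + 3*e^(3*s) - 3)/(4*s^3), still 0/0.
Apply L'Hôpital: lim (-27*s + 9*e^(3*s) - 9)/(12*s^2), still 0/0.
Apply L'Hôpital: lim (27*e^(3*s) - 27)/(24*s), still 0/0.
After 4 applications of L'Hôpital's rule the quotient is (81*e^(3*s))/(24); substituting s = 0 gives 27/8.

27/8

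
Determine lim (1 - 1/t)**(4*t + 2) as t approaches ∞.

e^(-4)

Let L be the limit and take ln: ln L = lim (4t + 2)·ln(1 - 1/t) = lim (4t + 2)·(-1/t + O(1/t²)) = -4.
Hence L = e^(-4).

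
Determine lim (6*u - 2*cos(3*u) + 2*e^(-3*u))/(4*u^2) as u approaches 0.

9/2

Substitution gives 0/0; apply L'Hôpital's rule 2 times.
After differentiating numerator and denominator 2 times the quotient is (18*cos(3*u) + 18*e^(-3*u))/(8); at u = 0 this is 9/2.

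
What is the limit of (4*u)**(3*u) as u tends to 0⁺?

1

Base → 0⁺ and exponent → 0⁺: a 0^0 form.
Take logs: 3u·ln(4u). This is 0·(−∞); rewriting as ln(4u)/(1/(3u)) and applying L'Hôpital gives 0.
Hence the limit is e^0 = 1.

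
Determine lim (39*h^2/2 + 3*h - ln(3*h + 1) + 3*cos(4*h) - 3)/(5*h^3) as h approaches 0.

Substitution gives 0/0; apply L'Hôpital's rule 3 times.
After differentiating numerator and denominator 3 times the quotient is (192*sin(4*h) - 54/(3*h + 1)^3)/(30); at h = 0 this is -9/5.

-9/5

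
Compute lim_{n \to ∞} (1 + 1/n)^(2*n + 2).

The base → 1 and the exponent → ∞: a 1^∞ form.
Take logarithms: (2n + 2)·ln(1 + 1/n). Since ln(1+u) ~ u for small u, this behaves like (2n)·(1/n) → 2.
So the limit is e^(2).

e^(2)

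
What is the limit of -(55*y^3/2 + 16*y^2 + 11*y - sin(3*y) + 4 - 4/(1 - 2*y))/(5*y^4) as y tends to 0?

64/5

Substitution gives 0/0 (the numerator vanishes to order 4).
Expand each term to order y^4: the coefficient of y^4 in −sin(3y) is 0 and in -4·1/(1 - 2y) is -64.
Lower-order terms cancel with the polynomial part, so the numerator is (-64)·y^4 + o(y^4), and the limit is (-64)/(-5) = 64/5.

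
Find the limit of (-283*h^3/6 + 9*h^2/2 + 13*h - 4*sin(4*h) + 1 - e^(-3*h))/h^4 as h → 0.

Substitution gives 0/0; apply L'Hôpital's rule 4 times.
After differentiating numerator and denominator 4 times the quotient is (-1024*sin(4*h) - 81*e^(-3*h))/(24); at h = 0 this is -27/8.

-27/8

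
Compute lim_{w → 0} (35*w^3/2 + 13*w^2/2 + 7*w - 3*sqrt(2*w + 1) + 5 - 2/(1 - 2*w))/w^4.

-241/8

Substitution gives 0/0 (the numerator vanishes to order 4).
Expand each term to order w^4: the coefficient of w^4 in -2·1/(1 - 2w) is -32 and in -3·√(1 + 2w) is 15/8.
Lower-order terms cancel with the polynomial part, so the numerator is (-241/8)·w^4 + o(w^4), and the limit is (-241/8)/(1) = -241/8.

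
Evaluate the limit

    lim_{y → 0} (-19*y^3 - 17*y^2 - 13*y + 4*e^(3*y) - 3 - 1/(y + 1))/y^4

Substitution gives 0/0; apply L'Hôpital's rule 4 times.
After differentiating numerator and denominator 4 times the quotient is (324*e^(3*y) - 24/(y + 1)^5)/(24); at y = 0 this is 25/2.

25/2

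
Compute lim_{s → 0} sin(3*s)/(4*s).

3/4

Substitution gives 0/0.
Write it as (3/4)·sin(3s)/(3s); since sin(u)/u → 1, the limit is 3/4.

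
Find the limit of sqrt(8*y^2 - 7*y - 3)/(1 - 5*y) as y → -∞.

For large |y|, √(8*y^2 - 7*y - 3) ≈ √8·|y| and the denominator ≈ -5y.
Since y → −∞, |y| = −y, giving −√8/(-5) = 2*√(2)/5.

2*√(2)/5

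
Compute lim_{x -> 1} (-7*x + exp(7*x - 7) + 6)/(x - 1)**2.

49/2

Direct substitution gives 0/0.
Apply L'Hôpital: lim (7*e^(7*x - 7) - 7)/(2*x - 2), still 0/0.
After 2 applications of L'Hôpital's rule the quotient is (49*e^(7*x - 7))/(2); substituting x = 1 gives 49/2.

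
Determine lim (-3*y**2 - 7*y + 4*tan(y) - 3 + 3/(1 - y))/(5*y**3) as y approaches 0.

Substitution gives 0/0; apply L'Hôpital's rule 3 times.
After differentiating numerator and denominator 3 times the quotient is (24*tan(y)^2/cos(y)^2 + 8/cos(y)^2 + 18/(y - 1)^4)/(30); at y = 0 this is 13/15.

13/15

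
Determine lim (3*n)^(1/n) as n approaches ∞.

Base → ∞ and exponent → 0: an ∞^0 form.
Take logs: (1/n)·ln(3·n^1) = (ln 3 + 1·ln n)/n → 0.
So the limit is e^0 = 1.

1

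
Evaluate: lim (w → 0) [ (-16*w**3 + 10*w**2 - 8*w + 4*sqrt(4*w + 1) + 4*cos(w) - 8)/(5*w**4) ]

Substitution gives 0/0; apply L'Hôpital's rule 4 times.
After differentiating numerator and denominator 4 times the quotient is (4*cos(w) - 960/(4*w + 1)^(7/2))/(120); at w = 0 this is -239/30.

-239/30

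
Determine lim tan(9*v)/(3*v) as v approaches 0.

Substitution gives 0/0.
Since tan(u)/u → 1 as u → 0, tan(9v)/(9v) → 1 and the limit is 9/3 = 3.

3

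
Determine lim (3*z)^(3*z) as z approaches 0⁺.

Base → 0⁺ and exponent → 0⁺: a 0^0 form.
Take logs: 3z·ln(3z). This is 0·(−∞); rewriting as ln(3z)/(1/(3z)) and applying L'Hôpital gives 0.
Hence the limit is e^0 = 1.

1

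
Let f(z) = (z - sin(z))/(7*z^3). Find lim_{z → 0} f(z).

1/42

Direct substitution gives 0/0.
Apply L'Hôpital: lim (1 - cos(z))/(21*z^2), still 0/0.
Apply L'Hôpital: lim (sin(z))/(42*z), still 0/0.
After 3 applications of L'Hôpital's rule the quotient is (cos(z))/(42); substituting z = 0 gives 1/42.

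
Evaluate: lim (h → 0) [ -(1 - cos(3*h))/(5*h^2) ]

Substitution gives 0/0.
Use (1 − cos u)/u² → 1/2 with u = 3h: the limit is 3²/(2·(-5)) = -9/10.

-9/10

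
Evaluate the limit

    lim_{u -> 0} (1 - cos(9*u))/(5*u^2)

81/10

Substitution gives 0/0.
Use (1 − cos θ)/θ² → 1/2 with θ = 9u: the limit is 9²/(2·5) = 81/10.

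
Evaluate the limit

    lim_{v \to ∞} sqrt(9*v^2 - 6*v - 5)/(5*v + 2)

For large |v|, √(9*v^2 - 6*v - 5) ≈ √9·|v| and the denominator ≈ 5v.
Since v → +∞, |v| = v, giving √9/(5) = 3/5.

3/5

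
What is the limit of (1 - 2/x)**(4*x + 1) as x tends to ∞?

Write it as [(1 - 2/x)^x]^(4) · (1 - 2/x)^(1). The bracketed term tends to e^(-2) and the second factor to 1, so the limit is e^(-8).

e^(-8)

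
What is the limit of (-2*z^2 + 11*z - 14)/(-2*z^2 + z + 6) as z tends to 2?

-3/7

Since z = 2 makes numerator and denominator zero, (z - 2) divides both.
Cancelling it gives (7 - 2*z)/(-2*z - 3); now plug in z = 2 to get -3/7.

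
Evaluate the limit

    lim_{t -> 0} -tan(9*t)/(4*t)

-9/4

Substitution gives 0/0.
Since tan(u)/u → 1 as u → 0, tan(9t)/(9t) → 1 and the limit is 9/(-4) = -9/4.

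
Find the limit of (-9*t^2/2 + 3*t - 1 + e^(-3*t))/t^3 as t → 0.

-9/2

Direct substitution gives 0/0.
Apply L'Hôpital: lim (-9*t + 3 - 3*e^(-3*t))/(3*t^2), still 0/0.
Apply L'Hôpital: lim (-9 + 9*e^(-3*t))/(6*t), still 0/0.
After 3 applications of L'Hôpital's rule the quotient is (-27*e^(-3*t))/(6); substituting t = 0 gives -9/2.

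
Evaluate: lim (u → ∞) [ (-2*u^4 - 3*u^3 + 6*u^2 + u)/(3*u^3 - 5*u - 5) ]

-∞

The numerator has higher degree (4 > 3); the quotient behaves like (-2/(3))·u^1 for large |u|.
As u → +∞ this diverges to -∞.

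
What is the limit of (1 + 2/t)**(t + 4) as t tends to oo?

e^(2)

Let L be the limit and take ln: ln L = lim (t + 4)·ln(1 + 2/t) = lim (t + 4)·(2/t + O(1/t²)) = 2.
Hence L = e^(2).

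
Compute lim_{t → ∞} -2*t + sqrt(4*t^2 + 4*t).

This has the form ∞ − ∞. Multiply and divide by the conjugate √(4*t^2 + 4*t) + 2t.
That gives (4t) / (√(4*t^2 + 4*t) + 2t).
Divide numerator and denominator by t: the limit is 4/(2·2) = 1.

1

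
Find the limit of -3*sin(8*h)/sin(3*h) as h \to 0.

-8

Substitution gives 0/0.
Divide numerator and denominator by h: sin(8h)/h → 8 and sin(3h)/h → 3, so the limit is -3·8/3 = -8.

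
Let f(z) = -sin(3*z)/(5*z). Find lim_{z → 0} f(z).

Substitution gives 0/0.
Write it as (3/(-5))·sin(3z)/(3z); since sin(u)/u → 1, the limit is -3/5.

-3/5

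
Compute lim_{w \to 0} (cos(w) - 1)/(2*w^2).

Direct substitution gives 0/0.
Apply L'Hôpital: lim (-sin(w))/(4*w), still 0/0.
After 2 applications of L'Hôpital's rule the quotient is (-cos(w))/(4); substituting w = 0 gives -1/4.

-1/4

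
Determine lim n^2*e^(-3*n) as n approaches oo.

0

Write as n^2/e^{3n}, an ∞/∞ form.
Exponential growth dominates any polynomial, so repeated L'Hôpital (or the standard result) gives 0.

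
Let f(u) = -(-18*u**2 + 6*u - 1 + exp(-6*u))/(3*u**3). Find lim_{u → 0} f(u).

Direct substitution gives 0/0.
Apply L'Hôpital: lim (-36*u + 6 - 6*e^(-6*u))/(-9*u^2), still 0/0.
Apply L'Hôpital: lim (-36 + 36*e^(-6*u))/(-18*u), still 0/0.
After 3 applications of L'Hôpital's rule the quotient is (-216*e^(-6*u))/(-18); substituting u = 0 gives 12.

12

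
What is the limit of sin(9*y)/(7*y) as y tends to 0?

9/7

Substitution gives 0/0.
Write it as (9/7)·sin(9y)/(9y); since sin(u)/u → 1, the limit is 9/7.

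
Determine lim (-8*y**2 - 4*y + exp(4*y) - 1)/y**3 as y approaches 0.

32/3

Direct substitution gives 0/0.
Apply L'Hôpital: lim (-16*y + 4*e^(4*y) - 4)/(3*y^2), still 0/0.
Apply L'Hôpital: lim (16*e^(4*y) - 16)/(6*y), still 0/0.
After 3 applications of L'Hôpital's rule the quotient is (64*e^(4*y))/(6); substituting y = 0 gives 32/3.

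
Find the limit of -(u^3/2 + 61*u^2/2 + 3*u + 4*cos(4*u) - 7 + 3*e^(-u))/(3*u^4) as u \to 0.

-1027/72

Substitution gives 0/0; apply L'Hôpital's rule 4 times.
After differentiating numerator and denominator 4 times the quotient is (1024*cos(4*u) + 3*e^(-u))/(-72); at u = 0 this is -1027/72.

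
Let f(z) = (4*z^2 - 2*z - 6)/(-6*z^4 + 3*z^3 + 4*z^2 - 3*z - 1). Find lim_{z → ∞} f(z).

The denominator has degree 4 and the numerator degree 2. Dividing numerator and denominator by z^4 sends every term to 0 except the leading denominator term, so the limit is 0.

0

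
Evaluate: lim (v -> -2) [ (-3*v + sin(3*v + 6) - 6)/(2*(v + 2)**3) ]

-9/4

Direct substitution gives 0/0.
Apply L'Hôpital: lim (3*cos(3*v + 6) - 3)/(6*(v + 2)^2), still 0/0.
Apply L'Hôpital: lim (-9*sin(3*v + 6))/(12*v + 24), still 0/0.
After 3 applications of L'Hôpital's rule the quotient is (-27*cos(3*v + 6))/(12); substituting v = -2 gives -9/4.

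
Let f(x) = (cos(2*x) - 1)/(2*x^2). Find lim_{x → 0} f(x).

Direct substitution gives 0/0.
Apply L'Hôpital: lim (-2*sin(2*x))/(4*x), still 0/0.
After 2 applications of L'Hôpital's rule the quotient is (-4*cos(2*x))/(4); substituting x = 0 gives -1.

-1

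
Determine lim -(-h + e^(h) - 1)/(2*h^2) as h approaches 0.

-1/4

Direct substitution gives 0/0.
Apply L'Hôpital: lim (e^(h) - 1)/(-4*h), still 0/0.
After 2 applications of L'Hôpital's rule the quotient is (e^(h))/(-4); substituting h = 0 gives -1/4.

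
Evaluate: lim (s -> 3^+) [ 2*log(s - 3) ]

As s → 3⁺, s - 3 → 0⁺ and ln(s - 3) → −∞.
Multiplying by 2 gives -∞.

-∞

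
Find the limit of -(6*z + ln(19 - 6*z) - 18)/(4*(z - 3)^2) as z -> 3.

9/2

Direct substitution gives 0/0.
Apply L'Hôpital: lim (6 - 6/(19 - 6*z))/(24 - 8*z), still 0/0.
After 2 applications of L'Hôpital's rule the quotient is (-36/(19 - 6*z)^2)/(-8); substituting z = 3 gives 9/2.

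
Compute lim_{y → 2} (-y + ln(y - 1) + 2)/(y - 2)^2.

-1/2

Direct substitution gives 0/0.
Apply L'Hôpital: lim (-1 + 1/(y - 1))/(2*y - 4), still 0/0.
After 2 applications of L'Hôpital's rule the quotient is (-1/(y - 1)^2)/(2); substituting y = 2 gives -1/2.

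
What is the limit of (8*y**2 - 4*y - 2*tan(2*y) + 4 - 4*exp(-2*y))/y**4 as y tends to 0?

-8/3

Substitution gives 0/0; apply L'Hôpital's rule 4 times.
After differentiating numerator and denominator 4 times the quotient is (-256*tan(2*y)^3/cos(2*y)^2 - 512*tan(2*y)/cos(2*y)^4 - 64*e^(-2*y))/(24); at y = 0 this is -8/3.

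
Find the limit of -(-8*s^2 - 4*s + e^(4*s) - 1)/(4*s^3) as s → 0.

-8/3

Direct substitution gives 0/0.
Apply L'Hôpital: lim (-16*s + 4*e^(4*s) - 4)/(-12*s^2), still 0/0.
Apply L'Hôpital: lim (16*e^(4*s) - 16)/(-24*s), still 0/0.
After 3 applications of L'Hôpital's rule the quotient is (64*e^(4*s))/(-24); substituting s = 0 gives -8/3.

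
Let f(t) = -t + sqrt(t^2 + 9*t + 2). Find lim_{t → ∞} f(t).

An ∞ − ∞ form. Rationalising with the conjugate, the difference becomes (9t + 2) / (√(t^2 + 9*t + 2) + t).
For large t the denominator behaves like 2·t, so the quotient tends to 9/2 = 9/2.

9/2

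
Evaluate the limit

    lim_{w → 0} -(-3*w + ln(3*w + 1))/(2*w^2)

Direct substitution gives 0/0.
Apply L'Hôpital: lim (-3 + 3/(3*w + 1))/(-4*w), still 0/0.
After 2 applications of L'Hôpital's rule the quotient is (-9/(3*w + 1)^2)/(-4); substituting w = 0 gives 9/4.

9/4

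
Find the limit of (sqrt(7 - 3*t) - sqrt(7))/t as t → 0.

A 0/0 form; rationalise with √(7 - 3t) + √7. This collapses the numerator to -3t, leaving -3/(√(7 - 3t) + √7) → -3/(2√7) = -3*√(7)/14.

-3*√(7)/14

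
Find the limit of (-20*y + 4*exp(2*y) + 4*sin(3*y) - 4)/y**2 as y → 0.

8

Substitution gives 0/0; apply L'Hôpital's rule 2 times.
After differentiating numerator and denominator 2 times the quotient is (16*e^(2*y) - 36*sin(3*y))/(2); at y = 0 this is 8.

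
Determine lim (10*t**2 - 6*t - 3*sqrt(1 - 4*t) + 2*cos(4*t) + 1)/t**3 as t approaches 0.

Substitution gives 0/0 (the numerator vanishes to order 3).
Expand each term to order t^3: the coefficient of t^3 in 2·cos(4t) is 0 and in -3·√(1 - 4t) is 12.
Lower-order terms cancel with the polynomial part, so the numerator is (12)·t^3 + o(t^3), and the limit is (12)/(1) = 12.

12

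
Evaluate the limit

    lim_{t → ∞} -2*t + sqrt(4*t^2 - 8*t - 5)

This has the form ∞ − ∞. Multiply and divide by the conjugate √(4*t^2 - 8*t - 5) + 2t.
That gives (-8t - 5) / (√(4*t^2 - 8*t - 5) + 2t).
Divide numerator and denominator by t: the limit is -8/(2·2) = -2.

-2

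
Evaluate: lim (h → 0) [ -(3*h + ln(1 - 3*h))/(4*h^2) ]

9/8

Direct substitution gives 0/0.
Apply L'Hôpital: lim (3 - 3/(1 - 3*h))/(-8*h), still 0/0.
After 2 applications of L'Hôpital's rule the quotient is (-9/(1 - 3*h)^2)/(-8); substituting h = 0 gives 9/8.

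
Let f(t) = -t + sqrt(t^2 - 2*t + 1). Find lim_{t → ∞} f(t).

An ∞ − ∞ form. Rationalising with the conjugate, the difference becomes (-2t + 1) / (√(t^2 - 2*t + 1) + t).
For large t the denominator behaves like 2·t, so the quotient tends to -2/2 = -1.

-1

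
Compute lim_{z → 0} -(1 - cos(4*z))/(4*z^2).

Substitution gives 0/0.
Use (1 − cos u)/u² → 1/2 with u = 4z: the limit is 4²/(2·(-4)) = -2.

-2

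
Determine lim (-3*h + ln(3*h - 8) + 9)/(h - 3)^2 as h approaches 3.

-9/2

Direct substitution gives 0/0.
Apply L'Hôpital: lim (-3 + 3/(3*h - 8))/(2*h - 6), still 0/0.
After 2 applications of L'Hôpital's rule the quotient is (-9/(3*h - 8)^2)/(2); substituting h = 3 gives -9/2.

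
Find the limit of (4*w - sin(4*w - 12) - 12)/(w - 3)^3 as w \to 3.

Direct substitution gives 0/0.
Apply L'Hôpital: lim (4 - 4*cos(4*w - 12))/(3*(w - 3)^2), still 0/0.
Apply L'Hôpital: lim (16*sin(4*w - 12))/(6*w - 18), still 0/0.
After 3 applications of L'Hôpital's rule the quotient is (64*cos(4*w - 12))/(6); substituting w = 3 gives 32/3.

32/3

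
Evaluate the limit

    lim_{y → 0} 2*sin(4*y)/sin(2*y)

Substitution gives 0/0.
Divide numerator and denominator by y: sin(4y)/y → 4 and sin(2y)/y → 2, so the limit is 2·4/2 = 4.

4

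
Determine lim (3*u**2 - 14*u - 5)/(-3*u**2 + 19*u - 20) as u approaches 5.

At u = 5 both the top and bottom vanish — a removable singularity. Factoring out (u - 5) from each leaves (3*u + 1)/(4 - 3*u), which at u = 5 equals -16/11.

-16/11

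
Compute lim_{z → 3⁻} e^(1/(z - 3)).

As z → 3⁻, 1/(z - 3) → −∞, so e^(1/(z - 3)) → 0.

0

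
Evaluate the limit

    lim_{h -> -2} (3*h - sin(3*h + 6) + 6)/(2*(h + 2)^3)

9/4

Direct substitution gives 0/0.
Apply L'Hôpital: lim (3 - 3*cos(3*h + 6))/(6*(h + 2)^2), still 0/0.
Apply L'Hôpital: lim (9*sin(3*h + 6))/(12*h + 24), still 0/0.
After 3 applications of L'Hôpital's rule the quotient is (27*cos(3*h + 6))/(12); substituting h = -2 gives 9/4.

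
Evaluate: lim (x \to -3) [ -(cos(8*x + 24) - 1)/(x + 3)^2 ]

32

Direct substitution gives 0/0.
Apply L'Hôpital: lim (-8*sin(8*x + 24))/(-2*x - 6), still 0/0.
After 2 applications of L'Hôpital's rule the quotient is (-64*cos(8*x + 24))/(-2); substituting x = -3 gives 32.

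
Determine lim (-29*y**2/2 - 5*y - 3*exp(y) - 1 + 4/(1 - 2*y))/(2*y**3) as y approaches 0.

63/4

Substitution gives 0/0 (the numerator vanishes to order 3).
Expand each term to order y^3: the coefficient of y^3 in -3·e^(y) is -1/2 and in 4·1/(1 - 2y) is 32.
Lower-order terms cancel with the polynomial part, so the numerator is (63/2)·y^3 + o(y^3), and the limit is (63/2)/(2) = 63/4.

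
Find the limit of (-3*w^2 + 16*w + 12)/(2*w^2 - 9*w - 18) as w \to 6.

-4/3

Direct substitution gives 0/0, so factor. Both numerator and denominator have (w - 6) as a factor.
After cancelling, the expression reduces to (-3*w - 2)/(2*w + 3).
Substituting w = 6 gives -4/3.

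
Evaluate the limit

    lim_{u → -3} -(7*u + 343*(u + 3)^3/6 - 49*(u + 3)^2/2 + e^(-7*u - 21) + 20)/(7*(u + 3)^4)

-343/24

Direct substitution gives 0/0.
Apply L'Hôpital: lim (-49*u + 343*(u + 3)^2/2 - 7*e^(-7*u - 21) - 140)/(-28*(u + 3)^3), still 0/0.
Apply L'Hôpital: lim (343*u + 49*e^(-7*u - 21) + 980)/(-84*(u + 3)^2), still 0/0.
Apply L'Hôpital: lim (343 - 343*e^(-7*u - 21))/(-168*u - 504), still 0/0.
After 4 applications of L'Hôpital's rule the quotient is (2401*e^(-7*u - 21))/(-168); substituting u = -3 gives -343/24.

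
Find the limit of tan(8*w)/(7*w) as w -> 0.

Substitution gives 0/0.
Since tan(u)/u → 1 as u → 0, tan(8w)/(8w) → 1 and the limit is 8/7.

8/7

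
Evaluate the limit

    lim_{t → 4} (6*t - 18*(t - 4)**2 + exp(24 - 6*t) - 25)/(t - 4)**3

-36

Direct substitution gives 0/0.
Apply L'Hôpital: lim (-36*t - 6*e^(24 - 6*t) + 150)/(3*(t - 4)^2), still 0/0.
Apply L'Hôpital: lim (36*e^(24 - 6*t) - 36)/(6*t - 24), still 0/0.
After 3 applications of L'Hôpital's rule the quotient is (-216*e^(24 - 6*t))/(6); substituting t = 4 gives -36.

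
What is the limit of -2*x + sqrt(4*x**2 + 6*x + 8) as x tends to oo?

3/2

An ∞ − ∞ form. Rationalising with the conjugate, the difference becomes (6x + 8) / (√(4*x^2 + 6*x + 8) + 2x).
For large x the denominator behaves like 2·2x, so the quotient tends to 6/4 = 3/2.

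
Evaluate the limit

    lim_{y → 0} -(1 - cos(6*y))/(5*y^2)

-18/5

Substitution gives 0/0.
Use (1 − cos u)/u² → 1/2 with u = 6y: the limit is 6²/(2·(-5)) = -18/5.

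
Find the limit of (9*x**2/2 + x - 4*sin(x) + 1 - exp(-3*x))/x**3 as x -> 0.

Substitution gives 0/0; apply L'Hôpital's rule 3 times.
After differentiating numerator and denominator 3 times the quotient is (4*cos(x) + 27*e^(-3*x))/(6); at x = 0 this is 31/6.

31/6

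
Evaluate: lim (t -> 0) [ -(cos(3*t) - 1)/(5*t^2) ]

Direct substitution gives 0/0.
Apply L'Hôpital: lim (-3*sin(3*t))/(-10*t), still 0/0.
After 2 applications of L'Hôpital's rule the quotient is (-9*cos(3*t))/(-10); substituting t = 0 gives 9/10.

9/10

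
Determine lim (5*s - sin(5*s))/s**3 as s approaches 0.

125/6

Direct substitution gives 0/0.
Apply L'Hôpital: lim (5 - 5*cos(5*s))/(3*s^2), still 0/0.
Apply L'Hôpital: lim (25*sin(5*s))/(6*s), still 0/0.
After 3 applications of L'Hôpital's rule the quotient is (125*cos(5*s))/(6); substituting s = 0 gives 125/6.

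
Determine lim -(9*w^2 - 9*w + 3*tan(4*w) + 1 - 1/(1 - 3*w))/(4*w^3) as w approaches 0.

Substitution gives 0/0 (the numerator vanishes to order 3).
Expand each term to order w^3: the coefficient of w^3 in 3·tan(4w) is 64 and in −1/(1 - 3w) is -27.
Lower-order terms cancel with the polynomial part, so the numerator is (37)·w^3 + o(w^3), and the limit is (37)/(-4) = -37/4.

-37/4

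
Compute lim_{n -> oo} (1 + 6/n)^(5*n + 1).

e^(30)

The base → 1 and the exponent → ∞: a 1^∞ form.
Take logarithms: (5n + 1)·ln(1 + 6/n). Since ln(1+u) ~ u for small u, this behaves like (5n)·(6/n) → 30.
So the limit is e^(30).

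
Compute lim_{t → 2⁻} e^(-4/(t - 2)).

As t → 2⁻, -4/(t - 2) → +∞, so e^(-4/(t - 2)) → ∞.

∞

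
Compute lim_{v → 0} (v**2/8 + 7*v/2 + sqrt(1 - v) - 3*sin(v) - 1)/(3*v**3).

7/48

Substitution gives 0/0 (the numerator vanishes to order 3).
Expand each term to order v^3: the coefficient of v^3 in √(1 - v) is -1/16 and in -3·sin(v) is 1/2.
Lower-order terms cancel with the polynomial part, so the numerator is (7/16)·v^3 + o(v^3), and the limit is (7/16)/(3) = 7/48.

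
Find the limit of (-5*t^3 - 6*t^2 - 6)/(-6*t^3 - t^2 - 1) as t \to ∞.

Numerator and denominator both have degree 3.
Dividing every term by t^3, all lower-order terms vanish and the limit is the ratio of leading coefficients, -5/(-6) = 5/6.

5/6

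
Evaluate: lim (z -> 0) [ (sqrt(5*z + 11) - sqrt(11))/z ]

5*√(11)/22

A 0/0 form; rationalise with √(11 + 5z) + √11. This collapses the numerator to 5z, leaving 5/(√(11 + 5z) + √11) → 5/(2√11) = 5*√(11)/22.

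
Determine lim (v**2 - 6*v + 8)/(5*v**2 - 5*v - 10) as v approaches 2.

At v = 2 both the top and bottom vanish — a removable singularity. Factoring out (v - 2) from each leaves (v - 4)/(5*v + 5), which at v = 2 equals -2/15.

-2/15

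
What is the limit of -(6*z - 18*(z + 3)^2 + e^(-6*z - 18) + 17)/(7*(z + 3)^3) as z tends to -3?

36/7

Direct substitution gives 0/0.
Apply L'Hôpital: lim (-36*z - 6*e^(-6*z - 18) - 102)/(-21*(z + 3)^2), still 0/0.
Apply L'Hôpital: lim (36*e^(-6*z - 18) - 36)/(-42*z - 126), still 0/0.
After 3 applications of L'Hôpital's rule the quotient is (-216*e^(-6*z - 18))/(-42); substituting z = -3 gives 36/7.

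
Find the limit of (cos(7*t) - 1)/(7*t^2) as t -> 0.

Direct substitution gives 0/0.
Apply L'Hôpital: lim (-7*sin(7*t))/(14*t), still 0/0.
After 2 applications of L'Hôpital's rule the quotient is (-49*cos(7*t))/(14); substituting t = 0 gives -7/2.

-7/2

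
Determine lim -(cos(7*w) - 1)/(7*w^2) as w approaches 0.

7/2

Direct substitution gives 0/0.
Apply L'Hôpital: lim (-7*sin(7*w))/(-14*w), still 0/0.
After 2 applications of L'Hôpital's rule the quotient is (-49*cos(7*w))/(-14); substituting w = 0 gives 7/2.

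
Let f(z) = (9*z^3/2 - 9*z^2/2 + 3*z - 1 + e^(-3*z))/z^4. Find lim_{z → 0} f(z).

Direct substitution gives 0/0.
Apply L'Hôpital: lim (27*z^2/2 - 9*z + 3 - 3*e^(-3*z))/(4*z^3), still 0/0.
Apply L'Hôpital: lim (27*z - 9 + 9*e^(-3*z))/(12*z^2), still 0/0.
Apply L'Hôpital: lim (27 - 27*e^(-3*z))/(24*z), still 0/0.
After 4 applications of L'Hôpital's rule the quotient is (81*e^(-3*z))/(24); substituting z = 0 gives 27/8.

27/8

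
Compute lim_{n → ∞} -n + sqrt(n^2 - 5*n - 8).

-5/2

This has the form ∞ − ∞. Multiply and divide by the conjugate √(n^2 - 5*n - 8) + n.
That gives (-5n - 8) / (√(n^2 - 5*n - 8) + n).
Divide numerator and denominator by n: the limit is -5/(2·1) = -5/2.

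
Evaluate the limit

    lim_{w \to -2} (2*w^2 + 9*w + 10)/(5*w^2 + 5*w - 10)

Since w = -2 makes numerator and denominator zero, (w + 2) divides both.
Cancelling it gives (2*w + 5)/(5*w - 5); now plug in w = -2 to get -1/15.

-1/15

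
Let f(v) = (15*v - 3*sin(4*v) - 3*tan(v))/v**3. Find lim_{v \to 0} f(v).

31

Substitution gives 0/0 (the numerator vanishes to order 3).
Expand each term to order v^3: the coefficient of v^3 in -3·sin(4v) is 32 and in -3·tan(v) is -1.
Lower-order terms cancel with the polynomial part, so the numerator is (31)·v^3 + o(v^3), and the limit is (31)/(1) = 31.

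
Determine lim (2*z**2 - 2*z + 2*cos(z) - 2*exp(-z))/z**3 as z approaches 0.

Substitution gives 0/0; apply L'Hôpital's rule 3 times.
After differentiating numerator and denominator 3 times the quotient is (2*sin(z) + 2*e^(-z))/(6); at z = 0 this is 1/3.

1/3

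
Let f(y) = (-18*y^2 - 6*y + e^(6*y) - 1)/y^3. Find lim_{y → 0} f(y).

36

Direct substitution gives 0/0.
Apply L'Hôpital: lim (-36*y + 6*e^(6*y) - 6)/(3*y^2), still 0/0.
Apply L'Hôpital: lim (36*e^(6*y) - 36)/(6*y), still 0/0.
After 3 applications of L'Hôpital's rule the quotient is (216*e^(6*y))/(6); substituting y = 0 gives 36.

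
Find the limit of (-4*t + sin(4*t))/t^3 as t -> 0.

-32/3

Direct substitution gives 0/0.
Apply L'Hôpital: lim (4*cos(4*t) - 4)/(3*t^2), still 0/0.
Apply L'Hôpital: lim (-16*sin(4*t))/(6*t), still 0/0.
After 3 applications of L'Hôpital's rule the quotient is (-64*cos(4*t))/(6); substituting t = 0 gives -32/3.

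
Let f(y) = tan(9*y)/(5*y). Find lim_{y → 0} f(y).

9/5

Substitution gives 0/0.
Since tan(u)/u → 1 as u → 0, tan(9y)/(9y) → 1 and the limit is 9/5.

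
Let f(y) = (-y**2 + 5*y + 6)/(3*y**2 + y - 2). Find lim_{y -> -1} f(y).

Since y = -1 makes numerator and denominator zero, (y + 1) divides both.
Cancelling it gives (6 - y)/(3*y - 2); now plug in y = -1 to get -7/5.

-7/5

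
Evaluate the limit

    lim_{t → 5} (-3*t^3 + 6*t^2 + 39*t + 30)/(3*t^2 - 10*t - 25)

-63/10

At t = 5 both the top and bottom vanish — a removable singularity. Factoring out (t - 5) from each leaves (-3*t^2 - 9*t - 6)/(3*t + 5), which at t = 5 equals -63/10.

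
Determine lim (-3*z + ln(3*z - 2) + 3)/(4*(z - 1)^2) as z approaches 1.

Direct substitution gives 0/0.
Apply L'Hôpital: lim (-3 + 3/(3*z - 2))/(8*z - 8), still 0/0.
After 2 applications of L'Hôpital's rule the quotient is (-9/(3*z - 2)^2)/(8); substituting z = 1 gives -9/8.

-9/8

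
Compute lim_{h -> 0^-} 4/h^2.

∞

As h → 0⁻, (h) → 0⁻, so (h)^2 → 0⁺ and 4/(h)^2 → ∞.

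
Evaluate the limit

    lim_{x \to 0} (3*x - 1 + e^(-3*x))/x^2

Direct substitution gives 0/0.
Apply L'Hôpital: lim (3 - 3*e^(-3*x))/(2*x), still 0/0.
After 2 applications of L'Hôpital's rule the quotient is (9*e^(-3*x))/(2); substituting x = 0 gives 9/2.

9/2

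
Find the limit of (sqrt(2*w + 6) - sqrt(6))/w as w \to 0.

A 0/0 form; rationalise with √(6 + 2w) + √6. This collapses the numerator to 2w, leaving 2/(√(6 + 2w) + √6) → 2/(2√6) = √(6)/6.

√(6)/6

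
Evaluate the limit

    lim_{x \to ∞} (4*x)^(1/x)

1

Base → ∞ and exponent → 0: an ∞^0 form.
Take logs: (1/x)·ln(4·x^1) = (ln 4 + 1·ln x)/x → 0.
So the limit is e^0 = 1.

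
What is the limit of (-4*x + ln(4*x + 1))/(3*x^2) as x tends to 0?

Direct substitution gives 0/0.
Apply L'Hôpital: lim (-4 + 4/(4*x + 1))/(6*x), still 0/0.
After 2 applications of L'Hôpital's rule the quotient is (-16/(4*x + 1)^2)/(6); substituting x = 0 gives -8/3.

-8/3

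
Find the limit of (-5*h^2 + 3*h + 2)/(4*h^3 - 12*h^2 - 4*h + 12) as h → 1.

Direct substitution gives 0/0, so factor. Both numerator and denominator have (h - 1) as a factor.
After cancelling, the expression reduces to (-5*h - 2)/(4*h^2 - 8*h - 12).
Substituting h = 1 gives 7/16.

7/16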